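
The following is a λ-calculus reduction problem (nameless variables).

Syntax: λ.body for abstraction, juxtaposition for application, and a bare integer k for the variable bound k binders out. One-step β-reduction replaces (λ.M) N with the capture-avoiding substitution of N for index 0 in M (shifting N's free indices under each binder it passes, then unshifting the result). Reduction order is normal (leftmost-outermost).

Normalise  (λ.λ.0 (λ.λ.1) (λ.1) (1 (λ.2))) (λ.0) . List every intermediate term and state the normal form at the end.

  start: (λ.λ.0 (λ.λ.1) (λ.1) (1 (λ.2))) (λ.0)
  →1  λ.0 (λ.λ.1) (λ.1) ((λ.0) (λ.λ.0))
  →2  λ.0 (λ.λ.1) (λ.1) (λ.λ.0)

Answer: normal form = λ.0 (λ.λ.1) (λ.1) (λ.λ.0)  (in 2 steps)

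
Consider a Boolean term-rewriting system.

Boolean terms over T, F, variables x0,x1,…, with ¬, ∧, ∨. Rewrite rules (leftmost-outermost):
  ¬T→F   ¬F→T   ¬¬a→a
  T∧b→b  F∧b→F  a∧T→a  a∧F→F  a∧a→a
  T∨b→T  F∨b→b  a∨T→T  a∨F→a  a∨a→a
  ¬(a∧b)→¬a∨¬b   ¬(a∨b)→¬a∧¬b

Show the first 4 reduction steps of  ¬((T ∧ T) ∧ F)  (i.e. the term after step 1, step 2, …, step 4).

  start: ¬((T ∧ T) ∧ F)
  step 1: ¬(T ∧ T) ∨ ¬F
  step 2: (¬T ∨ ¬T) ∨ ¬F
  step 3: ¬T ∨ ¬F
  step 4: F ∨ ¬F

Answer: after 4 steps: F ∨ ¬F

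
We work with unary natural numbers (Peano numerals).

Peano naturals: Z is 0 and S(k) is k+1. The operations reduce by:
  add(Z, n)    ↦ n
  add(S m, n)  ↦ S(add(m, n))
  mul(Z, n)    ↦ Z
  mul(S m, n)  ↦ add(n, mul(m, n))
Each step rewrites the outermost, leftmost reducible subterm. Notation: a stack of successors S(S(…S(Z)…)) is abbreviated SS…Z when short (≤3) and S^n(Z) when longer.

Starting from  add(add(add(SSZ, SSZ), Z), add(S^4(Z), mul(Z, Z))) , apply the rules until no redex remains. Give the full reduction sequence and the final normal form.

Answer: normal form = S^8(Z)  (in 19 steps)

Working:
  start: add(add(add(SSZ, SSZ), Z), add(S^4(Z), mul(Z, Z)))
  step 1: add(add(S(add(SZ, SSZ)), Z), add(S^4(Z), mul(Z, Z)))
  step 2: add(S(add(add(SZ, SSZ), Z)), add(S^4(Z), mul(Z, Z)))
  step 3: S(add(add(add(SZ, SSZ), Z), add(S^4(Z), mul(Z, Z))))
  step 4: S(add(add(S(add(Z, SSZ)), Z), add(S^4(Z), mul(Z, Z))))
  step 5: S(add(S(add(add(Z, SSZ), Z)), add(S^4(Z), mul(Z, Z))))
  step 6: S(S(add(add(add(Z, SSZ), Z), add(S^4(Z), mul(Z, Z)))))
  step 7: S(S(add(add(SSZ, Z), add(S^4(Z), mul(Z, Z)))))
  step 8: S(S(add(S(add(SZ, Z)), add(S^4(Z), mul(Z, Z)))))
  step 9: S(S(S(add(add(SZ, Z), add(S^4(Z), mul(Z, Z))))))
  step 10: S(S(S(add(S(add(Z, Z)), add(S^4(Z), mul(Z, Z))))))
  step 11: S(S(S(S(add(add(Z, Z), add(S^4(Z), mul(Z, Z)))))))
  step 12: S(S(S(S(add(Z, add(S^4(Z), mul(Z, Z)))))))
  step 13: S(S(S(S(add(S^4(Z), mul(Z, Z))))))
  step 14: S(S(S(S(S(add(SSSZ, mul(Z, Z)))))))
  step 15: S(S(S(S(S(S(add(SSZ, mul(Z, Z))))))))
  step 16: S(S(S(S(S(S(S(add(SZ, mul(Z, Z)))))))))
  step 17: S(S(S(S(S(S(S(S(add(Z, mul(Z, Z))))))))))
  step 18: S(S(S(S(S(S(S(S(mul(Z, Z)))))))))
  step 19: S^8(Z)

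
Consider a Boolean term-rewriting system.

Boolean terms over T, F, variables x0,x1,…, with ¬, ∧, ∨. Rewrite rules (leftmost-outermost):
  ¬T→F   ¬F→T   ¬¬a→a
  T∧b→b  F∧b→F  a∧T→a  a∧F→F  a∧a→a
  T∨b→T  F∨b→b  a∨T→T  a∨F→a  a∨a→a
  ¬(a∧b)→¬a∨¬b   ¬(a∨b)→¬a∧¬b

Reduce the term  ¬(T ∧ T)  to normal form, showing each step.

  start: ¬(T ∧ T)
  [1] ¬T ∨ ¬T
  [2] ¬T
  [3] F

Answer: normal form = F  (in 3 steps)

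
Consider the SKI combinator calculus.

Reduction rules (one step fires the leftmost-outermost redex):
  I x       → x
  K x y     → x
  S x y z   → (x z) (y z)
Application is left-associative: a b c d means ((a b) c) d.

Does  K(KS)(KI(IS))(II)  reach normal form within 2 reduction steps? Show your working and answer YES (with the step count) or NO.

  start: K(KS)(KI(IS))(II)
  step 1: KS(II)
  step 2: S

Answer: YES — reaches normal form S in 2 ≤ 2 steps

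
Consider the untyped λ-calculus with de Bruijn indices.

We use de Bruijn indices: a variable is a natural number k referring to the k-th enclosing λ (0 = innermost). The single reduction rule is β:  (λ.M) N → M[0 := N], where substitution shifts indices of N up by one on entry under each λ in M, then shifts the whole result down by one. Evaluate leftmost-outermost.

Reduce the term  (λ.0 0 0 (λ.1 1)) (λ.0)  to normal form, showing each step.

Answer: normal form = λ.λ.0  (in 5 steps)

Reduction:
  start: (λ.0 0 0 (λ.1 1)) (λ.0)
  step 1: (λ.0) (λ.0) (λ.0) (λ.(λ.0) (λ.0))
  step 2: (λ.0) (λ.0) (λ.(λ.0) (λ.0))
  step 3: (λ.0) (λ.(λ.0) (λ.0))
  step 4: λ.(λ.0) (λ.0)
  step 5: λ.λ.0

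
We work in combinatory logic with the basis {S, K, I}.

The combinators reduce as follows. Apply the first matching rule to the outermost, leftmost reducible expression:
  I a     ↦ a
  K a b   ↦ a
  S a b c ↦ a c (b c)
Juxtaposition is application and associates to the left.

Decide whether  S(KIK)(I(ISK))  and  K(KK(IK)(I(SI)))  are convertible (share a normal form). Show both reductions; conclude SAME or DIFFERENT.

Term A:
  start: S(KIK)(I(ISK))
  [1] SI(I(ISK))
  [2] SI(ISK)
  [3] SI(SK)

Term B:
  start: K(KK(IK)(I(SI)))
  [1] K(K(I(SI)))
  [2] K(K(SI))

Answer: DIFFERENT — A ⇓ SI(SK), B ⇓ K(K(SI))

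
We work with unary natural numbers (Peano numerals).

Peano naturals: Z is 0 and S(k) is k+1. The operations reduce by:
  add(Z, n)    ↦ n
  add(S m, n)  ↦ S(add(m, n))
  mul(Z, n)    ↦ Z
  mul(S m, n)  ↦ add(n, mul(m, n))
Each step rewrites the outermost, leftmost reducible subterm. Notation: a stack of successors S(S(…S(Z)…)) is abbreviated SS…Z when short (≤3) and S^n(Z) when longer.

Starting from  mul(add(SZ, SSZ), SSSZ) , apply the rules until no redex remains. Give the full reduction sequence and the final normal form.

  start: mul(add(SZ, SSZ), SSSZ)
  [1] mul(S(add(Z, SSZ)), SSSZ)
  [2] add(SSSZ, mul(add(Z, SSZ), SSSZ))
  [3] S(add(SSZ, mul(add(Z, SSZ), SSSZ)))
  [4] S(S(add(SZ, mul(add(Z, SSZ), SSSZ))))
  [5] S(S(S(add(Z, mul(add(Z, SSZ), SSSZ)))))
  [6] S(S(S(mul(add(Z, SSZ), SSSZ))))
  [7] S(S(S(mul(SSZ, SSSZ))))
  [8] S(S(S(add(SSSZ, mul(SZ, SSSZ)))))
  [9] S(S(S(S(add(SSZ, mul(SZ, SSSZ))))))
  [10] S(S(S(S(S(add(SZ, mul(SZ, SSSZ)))))))
  [11] S(S(S(S(S(S(add(Z, mul(SZ, SSSZ))))))))
  [12] S(S(S(S(S(S(mul(SZ, SSSZ)))))))
  [13] S(S(S(S(S(S(add(SSSZ, mul(Z, SSSZ))))))))
  [14] S(S(S(S(S(S(S(add(SSZ, mul(Z, SSSZ)))))))))
  [15] S(S(S(S(S(S(S(S(add(SZ, mul(Z, SSSZ))))))))))
  [16] S(S(S(S(S(S(S(S(S(add(Z, mul(Z, SSSZ)))))))))))
  [17] S(S(S(S(S(S(S(S(S(mul(Z, SSSZ))))))))))
  [18] S^9(Z)

Answer: normal form = S^9(Z)  (in 18 steps)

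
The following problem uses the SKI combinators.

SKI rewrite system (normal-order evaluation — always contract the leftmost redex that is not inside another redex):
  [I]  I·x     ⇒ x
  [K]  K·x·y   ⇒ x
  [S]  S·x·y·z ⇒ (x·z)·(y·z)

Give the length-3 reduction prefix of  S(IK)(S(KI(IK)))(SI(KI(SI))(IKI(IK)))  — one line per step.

  start: S(IK)(S(KI(IK)))(SI(KI(SI))(IKI(IK)))
  step 1: IK(SI(KI(SI))(IKI(IK)))(S(KI(IK))(SI(KI(SI))(IKI(IK))))
  step 2: K(SI(KI(SI))(IKI(IK)))(S(KI(IK))(SI(KI(SI))(IKI(IK))))
  step 3: SI(KI(SI))(IKI(IK))

Answer: after 3 steps: SI(KI(SI))(IKI(IK))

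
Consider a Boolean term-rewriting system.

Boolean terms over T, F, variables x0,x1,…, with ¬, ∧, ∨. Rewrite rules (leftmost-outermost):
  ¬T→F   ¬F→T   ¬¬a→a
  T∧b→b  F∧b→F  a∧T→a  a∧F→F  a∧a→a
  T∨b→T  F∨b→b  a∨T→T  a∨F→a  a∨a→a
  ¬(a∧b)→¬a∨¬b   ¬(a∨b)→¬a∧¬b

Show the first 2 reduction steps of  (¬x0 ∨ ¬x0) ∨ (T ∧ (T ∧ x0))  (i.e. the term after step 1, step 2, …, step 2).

  start: (¬x0 ∨ ¬x0) ∨ (T ∧ (T ∧ x0))
  →1  ¬x0 ∨ (T ∧ (T ∧ x0))
  →2  ¬x0 ∨ (T ∧ x0)

Answer: after 2 steps: ¬x0 ∨ (T ∧ x0)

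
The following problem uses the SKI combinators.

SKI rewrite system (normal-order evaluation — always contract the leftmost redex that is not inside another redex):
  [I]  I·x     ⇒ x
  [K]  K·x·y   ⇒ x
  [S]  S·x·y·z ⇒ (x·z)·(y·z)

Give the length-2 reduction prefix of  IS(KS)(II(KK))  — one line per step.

Answer: after 2 steps: S(KS)(I(KK))

Derivation:
  start: IS(KS)(II(KK))
  →1  S(KS)(II(KK))
  →2  S(KS)(I(KK))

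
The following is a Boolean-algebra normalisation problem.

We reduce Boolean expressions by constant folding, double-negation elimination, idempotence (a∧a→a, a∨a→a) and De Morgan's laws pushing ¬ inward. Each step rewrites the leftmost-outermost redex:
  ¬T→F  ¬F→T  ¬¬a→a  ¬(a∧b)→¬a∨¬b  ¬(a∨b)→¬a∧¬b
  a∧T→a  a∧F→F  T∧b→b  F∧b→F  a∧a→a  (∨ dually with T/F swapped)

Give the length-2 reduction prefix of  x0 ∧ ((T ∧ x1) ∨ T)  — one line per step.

Answer: after 2 steps: x0

Reduction:
  start: x0 ∧ ((T ∧ x1) ∨ T)
  →1  x0 ∧ T
  →2  x0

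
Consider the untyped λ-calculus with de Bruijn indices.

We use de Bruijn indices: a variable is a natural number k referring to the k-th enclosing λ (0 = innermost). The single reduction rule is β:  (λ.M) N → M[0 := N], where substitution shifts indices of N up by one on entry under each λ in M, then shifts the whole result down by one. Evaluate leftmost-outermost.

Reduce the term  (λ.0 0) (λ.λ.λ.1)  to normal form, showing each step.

  start: (λ.0 0) (λ.λ.λ.1)
  [1] (λ.λ.λ.1) (λ.λ.λ.1)
  [2] λ.λ.1

Answer: normal form = λ.λ.1  (in 2 steps)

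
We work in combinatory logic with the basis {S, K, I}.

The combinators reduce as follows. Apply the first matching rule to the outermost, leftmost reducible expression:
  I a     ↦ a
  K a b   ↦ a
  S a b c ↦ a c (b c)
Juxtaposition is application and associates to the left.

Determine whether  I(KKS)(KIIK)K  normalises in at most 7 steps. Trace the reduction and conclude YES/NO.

  start: I(KKS)(KIIK)K
  [1] KKS(KIIK)K
  [2] K(KIIK)K
  [3] KIIK
  [4] IK
  [5] K

Answer: YES — reaches normal form K in 5 ≤ 7 steps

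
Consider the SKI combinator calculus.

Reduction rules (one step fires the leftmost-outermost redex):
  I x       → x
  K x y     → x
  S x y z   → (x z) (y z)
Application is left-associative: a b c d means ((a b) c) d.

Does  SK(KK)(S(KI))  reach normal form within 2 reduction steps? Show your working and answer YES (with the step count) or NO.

Answer: YES — reaches normal form S(KI) in 2 ≤ 2 steps

Derivation:
  start: SK(KK)(S(KI))
  →1  K(S(KI))(KK(S(KI)))
  →2  S(KI)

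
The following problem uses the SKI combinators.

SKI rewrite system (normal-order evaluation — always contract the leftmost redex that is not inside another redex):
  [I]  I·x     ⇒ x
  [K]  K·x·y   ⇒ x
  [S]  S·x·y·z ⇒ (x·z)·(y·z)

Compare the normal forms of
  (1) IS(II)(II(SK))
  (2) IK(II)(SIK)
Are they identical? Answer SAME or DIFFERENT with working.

Answer: DIFFERENT — A ⇓ SI(SK), B ⇓ I

Working:
Term A:
  start: IS(II)(II(SK))
  [1] S(II)(II(SK))
  [2] SI(II(SK))
  [3] SI(I(SK))
  [4] SI(SK)

Term B:
  start: IK(II)(SIK)
  [1] K(II)(SIK)
  [2] II
  [3] I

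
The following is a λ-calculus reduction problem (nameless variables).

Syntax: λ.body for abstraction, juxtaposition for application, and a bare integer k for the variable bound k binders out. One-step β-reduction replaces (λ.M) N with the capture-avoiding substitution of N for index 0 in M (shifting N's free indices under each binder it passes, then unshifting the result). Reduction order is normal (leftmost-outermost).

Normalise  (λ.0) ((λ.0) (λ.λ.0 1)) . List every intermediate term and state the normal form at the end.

  start: (λ.0) ((λ.0) (λ.λ.0 1))
  [1] (λ.0) (λ.λ.0 1)
  [2] λ.λ.0 1

Answer: normal form = λ.λ.0 1  (in 2 steps)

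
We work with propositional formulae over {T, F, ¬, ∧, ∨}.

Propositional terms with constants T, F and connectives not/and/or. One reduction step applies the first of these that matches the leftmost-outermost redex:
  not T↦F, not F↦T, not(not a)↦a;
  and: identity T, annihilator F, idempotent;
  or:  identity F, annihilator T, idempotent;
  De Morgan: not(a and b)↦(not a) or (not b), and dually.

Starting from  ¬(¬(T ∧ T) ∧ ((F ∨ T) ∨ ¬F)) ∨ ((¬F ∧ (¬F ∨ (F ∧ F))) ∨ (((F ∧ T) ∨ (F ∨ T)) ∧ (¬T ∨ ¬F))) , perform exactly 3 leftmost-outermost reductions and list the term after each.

Answer: after 3 steps: (T ∨ ¬((F ∨ T) ∨ ¬F)) ∨ ((¬F ∧ (¬F ∨ (F ∧ F))) ∨ (((F ∧ T) ∨ (F ∨ T)) ∧ (¬T ∨ ¬F)))

Derivation:
  start: ¬(¬(T ∧ T) ∧ ((F ∨ T) ∨ ¬F)) ∨ ((¬F ∧ (¬F ∨ (F ∧ F))) ∨ (((F ∧ T) ∨ (F ∨ T)) ∧ (¬T ∨ ¬F)))
  →1  (¬¬(T ∧ T) ∨ ¬((F ∨ T) ∨ ¬F)) ∨ ((¬F ∧ (¬F ∨ (F ∧ F))) ∨ (((F ∧ T) ∨ (F ∨ T)) ∧ (¬T ∨ ¬F)))
  →2  ((T ∧ T) ∨ ¬((F ∨ T) ∨ ¬F)) ∨ ((¬F ∧ (¬F ∨ (F ∧ F))) ∨ (((F ∧ T) ∨ (F ∨ T)) ∧ (¬T ∨ ¬F)))
  →3  (T ∨ ¬((F ∨ T) ∨ ¬F)) ∨ ((¬F ∧ (¬F ∨ (F ∧ F))) ∨ (((F ∧ T) ∨ (F ∨ T)) ∧ (¬T ∨ ¬F)))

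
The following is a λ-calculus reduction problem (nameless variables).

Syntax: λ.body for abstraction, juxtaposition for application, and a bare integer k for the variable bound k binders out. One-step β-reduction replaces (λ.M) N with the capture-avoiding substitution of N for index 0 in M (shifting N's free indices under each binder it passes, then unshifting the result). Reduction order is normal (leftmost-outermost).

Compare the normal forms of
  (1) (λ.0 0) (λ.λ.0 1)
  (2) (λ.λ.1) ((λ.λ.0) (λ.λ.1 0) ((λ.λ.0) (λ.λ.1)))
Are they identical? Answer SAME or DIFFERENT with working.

Term A:
  start: (λ.0 0) (λ.λ.0 1)
  step 1: (λ.λ.0 1) (λ.λ.0 1)
  step 2: λ.0 (λ.λ.0 1)

Term B:
  start: (λ.λ.1) ((λ.λ.0) (λ.λ.1 0) ((λ.λ.0) (λ.λ.1)))
  step 1: λ.(λ.λ.0) (λ.λ.1 0) ((λ.λ.0) (λ.λ.1))
  step 2: λ.(λ.0) ((λ.λ.0) (λ.λ.1))
  step 3: λ.(λ.λ.0) (λ.λ.1)
  step 4: λ.λ.0

Answer: DIFFERENT — A ⇓ λ.0 (λ.λ.0 1), B ⇓ λ.λ.0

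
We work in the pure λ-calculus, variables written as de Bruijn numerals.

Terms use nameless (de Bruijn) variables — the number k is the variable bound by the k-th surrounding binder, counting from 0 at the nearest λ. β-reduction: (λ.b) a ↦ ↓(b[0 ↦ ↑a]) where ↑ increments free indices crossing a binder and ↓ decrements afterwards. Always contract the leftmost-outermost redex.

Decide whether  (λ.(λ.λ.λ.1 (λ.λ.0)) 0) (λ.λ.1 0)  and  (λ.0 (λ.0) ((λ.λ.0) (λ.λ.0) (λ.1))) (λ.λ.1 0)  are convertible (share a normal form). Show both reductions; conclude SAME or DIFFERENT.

Answer: DIFFERENT — A ⇓ λ.λ.1 (λ.λ.0), B ⇓ λ.λ.λ.1 0

Working:
Term A:
  start: (λ.(λ.λ.λ.1 (λ.λ.0)) 0) (λ.λ.1 0)
  [1] (λ.λ.λ.1 (λ.λ.0)) (λ.λ.1 0)
  [2] λ.λ.1 (λ.λ.0)

Term B:
  start: (λ.0 (λ.0) ((λ.λ.0) (λ.λ.0) (λ.1))) (λ.λ.1 0)
  [1] (λ.λ.1 0) (λ.0) ((λ.λ.0) (λ.λ.0) (λ.λ.λ.1 0))
  [2] (λ.(λ.0) 0) ((λ.λ.0) (λ.λ.0) (λ.λ.λ.1 0))
  [3] (λ.0) ((λ.λ.0) (λ.λ.0) (λ.λ.λ.1 0))
  [4] (λ.λ.0) (λ.λ.0) (λ.λ.λ.1 0)
  [5] (λ.0) (λ.λ.λ.1 0)
  [6] λ.λ.λ.1 0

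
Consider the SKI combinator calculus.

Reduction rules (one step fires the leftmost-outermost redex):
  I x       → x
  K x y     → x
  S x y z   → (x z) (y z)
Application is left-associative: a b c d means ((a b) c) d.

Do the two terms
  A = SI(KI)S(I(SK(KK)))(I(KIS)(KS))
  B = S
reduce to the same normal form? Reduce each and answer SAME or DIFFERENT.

Term A:
  start: SI(KI)S(I(SK(KK)))(I(KIS)(KS))
  [1] IS(KIS)(I(SK(KK)))(I(KIS)(KS))
  [2] S(KIS)(I(SK(KK)))(I(KIS)(KS))
  [3] KIS(I(KIS)(KS))(I(SK(KK))(I(KIS)(KS)))
  [4] I(I(KIS)(KS))(I(SK(KK))(I(KIS)(KS)))
  [5] I(KIS)(KS)(I(SK(KK))(I(KIS)(KS)))
  [6] KIS(KS)(I(SK(KK))(I(KIS)(KS)))
  [7] I(KS)(I(SK(KK))(I(KIS)(KS)))
  [8] KS(I(SK(KK))(I(KIS)(KS)))
  [9] S

Term B:
  start: S

Answer: SAME — A ⇓ S, B ⇓ S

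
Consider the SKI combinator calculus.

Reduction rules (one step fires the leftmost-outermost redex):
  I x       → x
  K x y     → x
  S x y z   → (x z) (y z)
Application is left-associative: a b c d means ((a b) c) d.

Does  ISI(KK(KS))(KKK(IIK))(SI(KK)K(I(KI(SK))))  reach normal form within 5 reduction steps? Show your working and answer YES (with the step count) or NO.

  start: ISI(KK(KS))(KKK(IIK))(SI(KK)K(I(KI(SK))))
  →1  SI(KK(KS))(KKK(IIK))(SI(KK)K(I(KI(SK))))
  →2  I(KKK(IIK))(KK(KS)(KKK(IIK)))(SI(KK)K(I(KI(SK))))
  →3  KKK(IIK)(KK(KS)(KKK(IIK)))(SI(KK)K(I(KI(SK))))
  →4  K(IIK)(KK(KS)(KKK(IIK)))(SI(KK)K(I(KI(SK))))
  →5  IIK(SI(KK)K(I(KI(SK))))

Answer: NO — after 5 steps the term is IIK(SI(KK)K(I(KI(SK)))), not yet normal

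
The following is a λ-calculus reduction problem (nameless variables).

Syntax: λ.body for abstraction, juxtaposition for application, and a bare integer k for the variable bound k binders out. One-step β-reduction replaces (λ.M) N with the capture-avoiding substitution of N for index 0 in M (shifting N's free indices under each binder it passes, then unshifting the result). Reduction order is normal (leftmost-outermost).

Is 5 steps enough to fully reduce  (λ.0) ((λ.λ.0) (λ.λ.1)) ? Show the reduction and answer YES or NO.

  start: (λ.0) ((λ.λ.0) (λ.λ.1))
  [1] (λ.λ.0) (λ.λ.1)
  [2] λ.0

Answer: YES — reaches normal form λ.0 in 2 ≤ 5 steps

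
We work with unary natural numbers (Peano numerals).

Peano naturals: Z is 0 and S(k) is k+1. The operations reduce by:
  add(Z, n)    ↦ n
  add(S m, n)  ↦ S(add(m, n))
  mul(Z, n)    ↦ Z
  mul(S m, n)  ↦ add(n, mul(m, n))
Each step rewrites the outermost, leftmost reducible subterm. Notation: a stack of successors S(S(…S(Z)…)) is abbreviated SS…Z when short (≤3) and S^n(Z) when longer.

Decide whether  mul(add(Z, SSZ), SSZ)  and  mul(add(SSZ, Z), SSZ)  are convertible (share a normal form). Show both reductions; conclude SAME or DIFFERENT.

Term A:
  start: mul(add(Z, SSZ), SSZ)
  →1  mul(SSZ, SSZ)
  →2  add(SSZ, mul(SZ, SSZ))
  →3  S(add(SZ, mul(SZ, SSZ)))
  →4  S(S(add(Z, mul(SZ, SSZ))))
  →5  S(S(mul(SZ, SSZ)))
  →6  S(S(add(SSZ, mul(Z, SSZ))))
  →7  S(S(S(add(SZ, mul(Z, SSZ)))))
  →8  S(S(S(S(add(Z, mul(Z, SSZ))))))
  →9  S(S(S(S(mul(Z, SSZ)))))
  →10  S^4(Z)

Term B:
  start: mul(add(SSZ, Z), SSZ)
  →1  mul(S(add(SZ, Z)), SSZ)
  →2  add(SSZ, mul(add(SZ, Z), SSZ))
  →3  S(add(SZ, mul(add(SZ, Z), SSZ)))
  →4  S(S(add(Z, mul(add(SZ, Z), SSZ))))
  →5  S(S(mul(add(SZ, Z), SSZ)))
  →6  S(S(mul(S(add(Z, Z)), SSZ)))
  →7  S(S(add(SSZ, mul(add(Z, Z), SSZ))))
  →8  S(S(S(add(SZ, mul(add(Z, Z), SSZ)))))
  →9  S(S(S(S(add(Z, mul(add(Z, Z), SSZ))))))
  →10  S(S(S(S(mul(add(Z, Z), SSZ)))))
  →11  S(S(S(S(mul(Z, SSZ)))))
  →12  S^4(Z)

Answer: SAME — A ⇓ S^4(Z), B ⇓ S^4(Z)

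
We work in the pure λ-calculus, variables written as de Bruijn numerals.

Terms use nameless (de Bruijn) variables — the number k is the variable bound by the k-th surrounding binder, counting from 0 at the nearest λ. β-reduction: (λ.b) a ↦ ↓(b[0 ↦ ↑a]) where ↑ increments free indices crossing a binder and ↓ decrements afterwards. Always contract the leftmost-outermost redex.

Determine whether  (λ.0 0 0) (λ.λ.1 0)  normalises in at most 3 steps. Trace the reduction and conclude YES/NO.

Answer: NO — after 3 steps the term is (λ.λ.1 0) (λ.λ.1 0), not yet normal

Derivation:
  start: (λ.0 0 0) (λ.λ.1 0)
  [1] (λ.λ.1 0) (λ.λ.1 0) (λ.λ.1 0)
  [2] (λ.(λ.λ.1 0) 0) (λ.λ.1 0)
  [3] (λ.λ.1 0) (λ.λ.1 0)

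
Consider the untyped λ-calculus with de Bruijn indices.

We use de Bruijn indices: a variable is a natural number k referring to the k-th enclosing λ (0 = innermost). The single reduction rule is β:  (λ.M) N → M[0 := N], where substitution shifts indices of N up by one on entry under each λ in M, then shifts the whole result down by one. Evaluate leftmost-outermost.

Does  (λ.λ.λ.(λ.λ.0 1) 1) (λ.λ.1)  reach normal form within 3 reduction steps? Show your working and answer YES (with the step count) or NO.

  start: (λ.λ.λ.(λ.λ.0 1) 1) (λ.λ.1)
  [1] λ.λ.(λ.λ.0 1) 1
  [2] λ.λ.λ.0 2

Answer: YES — reaches normal form λ.λ.λ.0 2 in 2 ≤ 3 steps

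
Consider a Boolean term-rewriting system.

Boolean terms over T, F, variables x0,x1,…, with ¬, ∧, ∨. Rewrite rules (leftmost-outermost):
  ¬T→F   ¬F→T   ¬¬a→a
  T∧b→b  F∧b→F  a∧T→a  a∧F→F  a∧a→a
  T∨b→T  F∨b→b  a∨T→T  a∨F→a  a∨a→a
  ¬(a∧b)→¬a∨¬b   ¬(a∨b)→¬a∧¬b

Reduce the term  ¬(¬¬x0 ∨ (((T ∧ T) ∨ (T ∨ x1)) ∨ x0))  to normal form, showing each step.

  start: ¬(¬¬x0 ∨ (((T ∧ T) ∨ (T ∨ x1)) ∨ x0))
  step 1: ¬¬¬x0 ∧ ¬(((T ∧ T) ∨ (T ∨ x1)) ∨ x0)
  step 2: ¬x0 ∧ ¬(((T ∧ T) ∨ (T ∨ x1)) ∨ x0)
  step 3: ¬x0 ∧ (¬((T ∧ T) ∨ (T ∨ x1)) ∧ ¬x0)
  step 4: ¬x0 ∧ ((¬(T ∧ T) ∧ ¬(T ∨ x1)) ∧ ¬x0)
  step 5: ¬x0 ∧ (((¬T ∨ ¬T) ∧ ¬(T ∨ x1)) ∧ ¬x0)
  step 6: ¬x0 ∧ ((¬T ∧ ¬(T ∨ x1)) ∧ ¬x0)
  step 7: ¬x0 ∧ ((F ∧ ¬(T ∨ x1)) ∧ ¬x0)
  step 8: ¬x0 ∧ (F ∧ ¬x0)
  step 9: ¬x0 ∧ F
  step 10: F

Answer: normal form = F  (in 10 steps)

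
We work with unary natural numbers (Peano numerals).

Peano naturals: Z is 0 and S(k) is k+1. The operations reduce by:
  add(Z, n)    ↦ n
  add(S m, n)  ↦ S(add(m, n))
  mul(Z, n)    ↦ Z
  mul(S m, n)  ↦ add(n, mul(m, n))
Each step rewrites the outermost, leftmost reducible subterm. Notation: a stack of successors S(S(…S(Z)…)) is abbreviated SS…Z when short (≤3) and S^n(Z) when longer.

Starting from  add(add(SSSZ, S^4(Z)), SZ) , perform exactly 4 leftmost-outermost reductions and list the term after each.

  start: add(add(SSSZ, S^4(Z)), SZ)
  step 1: add(S(add(SSZ, S^4(Z))), SZ)
  step 2: S(add(add(SSZ, S^4(Z)), SZ))
  step 3: S(add(S(add(SZ, S^4(Z))), SZ))
  step 4: S(S(add(add(SZ, S^4(Z)), SZ)))

Answer: after 4 steps: S(S(add(add(SZ, S^4(Z)), SZ)))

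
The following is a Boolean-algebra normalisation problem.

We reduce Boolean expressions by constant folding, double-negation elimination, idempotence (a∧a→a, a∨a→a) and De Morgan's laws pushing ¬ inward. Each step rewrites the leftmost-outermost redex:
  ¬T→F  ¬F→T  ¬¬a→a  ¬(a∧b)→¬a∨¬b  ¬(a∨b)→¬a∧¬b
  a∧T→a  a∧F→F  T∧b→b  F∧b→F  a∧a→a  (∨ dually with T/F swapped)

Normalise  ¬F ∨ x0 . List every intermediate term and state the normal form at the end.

  start: ¬F ∨ x0
  step 1: T ∨ x0
  step 2: T

Answer: normal form = T  (in 2 steps)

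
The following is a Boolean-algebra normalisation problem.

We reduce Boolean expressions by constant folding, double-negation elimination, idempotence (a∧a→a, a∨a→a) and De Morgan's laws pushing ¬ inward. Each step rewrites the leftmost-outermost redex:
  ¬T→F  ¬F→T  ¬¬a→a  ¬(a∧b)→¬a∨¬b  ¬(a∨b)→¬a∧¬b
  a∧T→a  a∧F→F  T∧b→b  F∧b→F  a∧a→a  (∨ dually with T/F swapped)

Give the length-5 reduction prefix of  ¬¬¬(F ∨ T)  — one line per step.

  start: ¬¬¬(F ∨ T)
  →1  ¬(F ∨ T)
  →2  ¬F ∧ ¬T
  →3  T ∧ ¬T
  →4  ¬T
  →5  F

Answer: after 5 steps: F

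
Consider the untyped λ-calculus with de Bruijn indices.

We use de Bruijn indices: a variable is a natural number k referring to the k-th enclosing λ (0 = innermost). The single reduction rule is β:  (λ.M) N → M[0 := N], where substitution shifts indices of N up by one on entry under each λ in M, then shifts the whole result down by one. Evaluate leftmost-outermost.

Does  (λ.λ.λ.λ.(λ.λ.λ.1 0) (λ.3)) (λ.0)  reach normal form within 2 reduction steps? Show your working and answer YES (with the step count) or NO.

  start: (λ.λ.λ.λ.(λ.λ.λ.1 0) (λ.3)) (λ.0)
  step 1: λ.λ.λ.(λ.λ.λ.1 0) (λ.3)
  step 2: λ.λ.λ.λ.λ.1 0

Answer: YES — reaches normal form λ.λ.λ.λ.λ.1 0 in 2 ≤ 2 steps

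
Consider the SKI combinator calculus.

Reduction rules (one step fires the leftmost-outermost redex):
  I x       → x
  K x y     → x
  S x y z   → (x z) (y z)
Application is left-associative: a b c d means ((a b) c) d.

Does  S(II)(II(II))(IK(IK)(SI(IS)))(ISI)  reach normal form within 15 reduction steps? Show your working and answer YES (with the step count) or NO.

  start: S(II)(II(II))(IK(IK)(SI(IS)))(ISI)
  step 1: II(IK(IK)(SI(IS)))(II(II)(IK(IK)(SI(IS))))(ISI)
  step 2: I(IK(IK)(SI(IS)))(II(II)(IK(IK)(SI(IS))))(ISI)
  step 3: IK(IK)(SI(IS))(II(II)(IK(IK)(SI(IS))))(ISI)
  step 4: K(IK)(SI(IS))(II(II)(IK(IK)(SI(IS))))(ISI)
  step 5: IK(II(II)(IK(IK)(SI(IS))))(ISI)
  step 6: K(II(II)(IK(IK)(SI(IS))))(ISI)
  step 7: II(II)(IK(IK)(SI(IS)))
  step 8: I(II)(IK(IK)(SI(IS)))
  step 9: II(IK(IK)(SI(IS)))
  step 10: I(IK(IK)(SI(IS)))
  step 11: IK(IK)(SI(IS))
  step 12: K(IK)(SI(IS))
  step 13: IK
  step 14: K

Answer: YES — reaches normal form K in 14 ≤ 15 steps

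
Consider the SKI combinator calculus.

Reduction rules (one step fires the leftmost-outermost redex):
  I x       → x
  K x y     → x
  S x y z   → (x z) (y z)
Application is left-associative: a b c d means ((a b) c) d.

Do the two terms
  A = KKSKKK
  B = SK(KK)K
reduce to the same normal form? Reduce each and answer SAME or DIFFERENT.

Answer: DIFFERENT — A ⇓ KK, B ⇓ K

Working:
Term A:
  start: KKSKKK
  [1] KKKK
  [2] KK

Term B:
  start: SK(KK)K
  [1] KK(KKK)
  [2] K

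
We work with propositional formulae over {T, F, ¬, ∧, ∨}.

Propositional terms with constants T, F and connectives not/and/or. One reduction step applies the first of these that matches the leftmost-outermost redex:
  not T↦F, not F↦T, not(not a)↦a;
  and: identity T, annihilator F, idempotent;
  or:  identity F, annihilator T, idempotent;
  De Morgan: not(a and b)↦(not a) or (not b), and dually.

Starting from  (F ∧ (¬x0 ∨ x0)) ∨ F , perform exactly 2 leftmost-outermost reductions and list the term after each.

Answer: after 2 steps: F

Derivation:
  start: (F ∧ (¬x0 ∨ x0)) ∨ F
  →1  F ∧ (¬x0 ∨ x0)
  →2  F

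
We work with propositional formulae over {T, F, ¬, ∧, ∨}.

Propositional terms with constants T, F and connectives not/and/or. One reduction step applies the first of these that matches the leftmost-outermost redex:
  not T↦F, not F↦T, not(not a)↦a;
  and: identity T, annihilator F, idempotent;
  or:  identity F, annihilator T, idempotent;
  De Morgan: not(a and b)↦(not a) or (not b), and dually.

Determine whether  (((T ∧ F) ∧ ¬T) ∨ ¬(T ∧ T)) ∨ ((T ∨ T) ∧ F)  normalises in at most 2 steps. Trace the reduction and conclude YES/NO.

  start: (((T ∧ F) ∧ ¬T) ∨ ¬(T ∧ T)) ∨ ((T ∨ T) ∧ F)
  step 1: ((F ∧ ¬T) ∨ ¬(T ∧ T)) ∨ ((T ∨ T) ∧ F)
  step 2: (F ∨ ¬(T ∧ T)) ∨ ((T ∨ T) ∧ F)

Answer: NO — after 2 steps the term is (F ∨ ¬(T ∧ T)) ∨ ((T ∨ T) ∧ F), not yet normal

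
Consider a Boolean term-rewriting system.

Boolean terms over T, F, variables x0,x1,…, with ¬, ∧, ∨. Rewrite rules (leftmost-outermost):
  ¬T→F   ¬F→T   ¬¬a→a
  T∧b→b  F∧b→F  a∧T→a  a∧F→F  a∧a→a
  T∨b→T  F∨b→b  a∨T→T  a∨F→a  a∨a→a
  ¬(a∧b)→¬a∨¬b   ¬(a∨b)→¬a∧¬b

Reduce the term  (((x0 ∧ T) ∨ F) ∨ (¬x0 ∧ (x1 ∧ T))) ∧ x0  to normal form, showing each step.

Answer: normal form = (x0 ∨ (¬x0 ∧ x1)) ∧ x0  (in 3 steps)

Derivation:
  start: (((x0 ∧ T) ∨ F) ∨ (¬x0 ∧ (x1 ∧ T))) ∧ x0
  →1  ((x0 ∧ T) ∨ (¬x0 ∧ (x1 ∧ T))) ∧ x0
  →2  (x0 ∨ (¬x0 ∧ (x1 ∧ T))) ∧ x0
  →3  (x0 ∨ (¬x0 ∧ x1)) ∧ x0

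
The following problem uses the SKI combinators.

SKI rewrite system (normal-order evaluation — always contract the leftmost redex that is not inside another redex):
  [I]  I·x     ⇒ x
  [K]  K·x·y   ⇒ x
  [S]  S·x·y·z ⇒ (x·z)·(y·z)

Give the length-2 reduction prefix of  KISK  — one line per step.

Answer: after 2 steps: K

Derivation:
  start: KISK
  [1] IK
  [2] K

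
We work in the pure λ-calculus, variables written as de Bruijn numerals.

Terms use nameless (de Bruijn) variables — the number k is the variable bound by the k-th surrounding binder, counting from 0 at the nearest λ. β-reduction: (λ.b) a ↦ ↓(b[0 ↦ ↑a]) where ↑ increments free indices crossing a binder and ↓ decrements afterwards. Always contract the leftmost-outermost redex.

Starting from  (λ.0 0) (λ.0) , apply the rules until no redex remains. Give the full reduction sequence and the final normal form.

Answer: normal form = λ.0  (in 2 steps)

Working:
  start: (λ.0 0) (λ.0)
  [1] (λ.0) (λ.0)
  [2] λ.0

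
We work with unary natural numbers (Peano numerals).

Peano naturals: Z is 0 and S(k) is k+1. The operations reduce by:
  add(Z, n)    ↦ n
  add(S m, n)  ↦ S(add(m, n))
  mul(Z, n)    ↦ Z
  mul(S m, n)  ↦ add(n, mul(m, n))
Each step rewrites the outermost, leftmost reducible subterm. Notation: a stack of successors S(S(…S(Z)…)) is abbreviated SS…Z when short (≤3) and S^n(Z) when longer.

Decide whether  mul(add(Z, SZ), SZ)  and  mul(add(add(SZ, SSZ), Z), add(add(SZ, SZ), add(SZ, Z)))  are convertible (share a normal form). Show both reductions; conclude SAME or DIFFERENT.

Term A:
  start: mul(add(Z, SZ), SZ)
  step 1: mul(SZ, SZ)
  step 2: add(SZ, mul(Z, SZ))
  step 3: S(add(Z, mul(Z, SZ)))
  step 4: S(mul(Z, SZ))
  step 5: SZ

Term B:
  start: mul(add(add(SZ, SSZ), Z), add(add(SZ, SZ), add(SZ, Z)))
  step 1: mul(add(S(add(Z, SSZ)), Z), add(add(SZ, SZ), add(SZ, Z)))
  step 2: mul(S(add(add(Z, SSZ), Z)), add(add(SZ, SZ), add(SZ, Z)))
  step 3: add(add(add(SZ, SZ), add(SZ, Z)), mul(add(add(Z, SSZ), Z), add(add(SZ, SZ), add(SZ, Z))))
  step 4: add(add(S(add(Z, SZ)), add(SZ, Z)), mul(add(add(Z, SSZ), Z), add(add(SZ, SZ), add(SZ, Z))))
  step 5: add(S(add(add(Z, SZ), add(SZ, Z))), mul(add(add(Z, SSZ), Z), add(add(SZ, SZ), add(SZ, Z))))
  step 6: S(add(add(add(Z, SZ), add(SZ, Z)), mul(add(add(Z, SSZ), Z), add(add(SZ, SZ), add(SZ, Z)))))
  step 7: S(add(add(SZ, add(SZ, Z)), mul(add(add(Z, SSZ), Z), add(add(SZ, SZ), add(SZ, Z)))))
  step 8: S(add(S(add(Z, add(SZ, Z))), mul(add(add(Z, SSZ), Z), add(add(SZ, SZ), add(SZ, Z)))))
  step 9: S(S(add(add(Z, add(SZ, Z)), mul(add(add(Z, SSZ), Z), add(add(SZ, SZ), add(SZ, Z))))))
  step 10: S(S(add(add(SZ, Z), mul(add(add(Z, SSZ), Z), add(add(SZ, SZ), add(SZ, Z))))))
  step 11: S(S(add(S(add(Z, Z)), mul(add(add(Z, SSZ), Z), add(add(SZ, SZ), add(SZ, Z))))))
  step 12: S(S(S(add(add(Z, Z), mul(add(add(Z, SSZ), Z), add(add(SZ, SZ), add(SZ, Z)))))))
  step 13: S(S(S(add(Z, mul(add(add(Z, SSZ), Z), add(add(SZ, SZ), add(SZ, Z)))))))
  step 14: S(S(S(mul(add(add(Z, SSZ), Z), add(add(SZ, SZ), add(SZ, Z))))))
  step 15: S(S(S(mul(add(SSZ, Z), add(add(SZ, SZ), add(SZ, Z))))))
  step 16: S(S(S(mul(S(add(SZ, Z)), add(add(SZ, SZ), add(SZ, Z))))))
  step 17: S(S(S(add(add(add(SZ, SZ), add(SZ, Z)), mul(add(SZ, Z), add(add(SZ, SZ), add(SZ, Z)))))))
  step 18: S(S(S(add(add(S(add(Z, SZ)), add(SZ, Z)), mul(add(SZ, Z), add(add(SZ, SZ), add(SZ, Z)))))))
  step 19: S(S(S(add(S(add(add(Z, SZ), add(SZ, Z))), mul(add(SZ, Z), add(add(SZ, SZ), add(SZ, Z)))))))
  step 20: S(S(S(S(add(add(add(Z, SZ), add(SZ, Z)), mul(add(SZ, Z), add(add(SZ, SZ), add(SZ, Z))))))))
  step 21: S(S(S(S(add(add(SZ, add(SZ, Z)), mul(add(SZ, Z), add(add(SZ, SZ), add(SZ, Z))))))))
  step 22: S(S(S(S(add(S(add(Z, add(SZ, Z))), mul(add(SZ, Z), add(add(SZ, SZ), add(SZ, Z))))))))
  step 23: S(S(S(S(S(add(add(Z, add(SZ, Z)), mul(add(SZ, Z), add(add(SZ, SZ), add(SZ, Z)))))))))
  step 24: S(S(S(S(S(add(add(SZ, Z), mul(add(SZ, Z), add(add(SZ, SZ), add(SZ, Z)))))))))
  step 25: S(S(S(S(S(add(S(add(Z, Z)), mul(add(SZ, Z), add(add(SZ, SZ), add(SZ, Z)))))))))
  step 26: S(S(S(S(S(S(add(add(Z, Z), mul(add(SZ, Z), add(add(SZ, SZ), add(SZ, Z))))))))))
  step 27: S(S(S(S(S(S(add(Z, mul(add(SZ, Z), add(add(SZ, SZ), add(SZ, Z))))))))))
  step 28: S(S(S(S(S(S(mul(add(SZ, Z), add(add(SZ, SZ), add(SZ, Z)))))))))
  step 29: S(S(S(S(S(S(mul(S(add(Z, Z)), add(add(SZ, SZ), add(SZ, Z)))))))))
  step 30: S(S(S(S(S(S(add(add(add(SZ, SZ), add(SZ, Z)), mul(add(Z, Z), add(add(SZ, SZ), add(SZ, Z))))))))))
  step 31: S(S(S(S(S(S(add(add(S(add(Z, SZ)), add(SZ, Z)), mul(add(Z, Z), add(add(SZ, SZ), add(SZ, Z))))))))))
  step 32: S(S(S(S(S(S(add(S(add(add(Z, SZ), add(SZ, Z))), mul(add(Z, Z), add(add(SZ, SZ), add(SZ, Z))))))))))
  step 33: S(S(S(S(S(S(S(add(add(add(Z, SZ), add(SZ, Z)), mul(add(Z, Z), add(add(SZ, SZ), add(SZ, Z)))))))))))
  step 34: S(S(S(S(S(S(S(add(add(SZ, add(SZ, Z)), mul(add(Z, Z), add(add(SZ, SZ), add(SZ, Z)))))))))))
  step 35: S(S(S(S(S(S(S(add(S(add(Z, add(SZ, Z))), mul(add(Z, Z), add(add(SZ, SZ), add(SZ, Z)))))))))))
  step 36: S(S(S(S(S(S(S(S(add(add(Z, add(SZ, Z)), mul(add(Z, Z), add(add(SZ, SZ), add(SZ, Z))))))))))))
  step 37: S(S(S(S(S(S(S(S(add(add(SZ, Z), mul(add(Z, Z), add(add(SZ, SZ), add(SZ, Z))))))))))))
  step 38: S(S(S(S(S(S(S(S(add(S(add(Z, Z)), mul(add(Z, Z), add(add(SZ, SZ), add(SZ, Z))))))))))))
  step 39: S(S(S(S(S(S(S(S(S(add(add(Z, Z), mul(add(Z, Z), add(add(SZ, SZ), add(SZ, Z)))))))))))))
  step 40: S(S(S(S(S(S(S(S(S(add(Z, mul(add(Z, Z), add(add(SZ, SZ), add(SZ, Z)))))))))))))
  step 41: S(S(S(S(S(S(S(S(S(mul(add(Z, Z), add(add(SZ, SZ), add(SZ, Z))))))))))))
  step 42: S(S(S(S(S(S(S(S(S(mul(Z, add(add(SZ, SZ), add(SZ, Z))))))))))))
  step 43: S^9(Z)

Answer: DIFFERENT — A ⇓ SZ, B ⇓ S^9(Z)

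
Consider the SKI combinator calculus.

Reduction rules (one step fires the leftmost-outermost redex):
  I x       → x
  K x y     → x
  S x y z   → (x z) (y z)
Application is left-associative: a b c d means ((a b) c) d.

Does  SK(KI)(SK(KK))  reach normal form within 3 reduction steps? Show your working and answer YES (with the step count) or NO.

Answer: YES — reaches normal form SK(KK) in 2 ≤ 3 steps

Reduction:
  start: SK(KI)(SK(KK))
  step 1: K(SK(KK))(KI(SK(KK)))
  step 2: SK(KK)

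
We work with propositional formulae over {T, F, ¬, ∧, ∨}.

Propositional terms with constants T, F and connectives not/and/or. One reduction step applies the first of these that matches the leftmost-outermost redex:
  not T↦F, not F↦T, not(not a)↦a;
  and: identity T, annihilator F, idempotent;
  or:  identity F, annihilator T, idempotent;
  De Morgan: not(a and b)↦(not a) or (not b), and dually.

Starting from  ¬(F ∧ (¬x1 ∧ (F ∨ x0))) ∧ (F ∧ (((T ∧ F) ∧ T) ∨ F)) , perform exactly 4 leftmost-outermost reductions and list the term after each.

  start: ¬(F ∧ (¬x1 ∧ (F ∨ x0))) ∧ (F ∧ (((T ∧ F) ∧ T) ∨ F))
  step 1: (¬F ∨ ¬(¬x1 ∧ (F ∨ x0))) ∧ (F ∧ (((T ∧ F) ∧ T) ∨ F))
  step 2: (T ∨ ¬(¬x1 ∧ (F ∨ x0))) ∧ (F ∧ (((T ∧ F) ∧ T) ∨ F))
  step 3: T ∧ (F ∧ (((T ∧ F) ∧ T) ∨ F))
  step 4: F ∧ (((T ∧ F) ∧ T) ∨ F)

Answer: after 4 steps: F ∧ (((T ∧ F) ∧ T) ∨ F)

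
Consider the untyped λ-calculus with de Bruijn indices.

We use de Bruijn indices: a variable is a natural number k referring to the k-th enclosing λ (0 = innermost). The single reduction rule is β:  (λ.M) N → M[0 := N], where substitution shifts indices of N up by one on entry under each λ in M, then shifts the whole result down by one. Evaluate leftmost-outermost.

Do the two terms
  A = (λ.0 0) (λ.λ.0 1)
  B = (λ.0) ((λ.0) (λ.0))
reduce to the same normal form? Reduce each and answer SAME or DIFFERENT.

Term A:
  start: (λ.0 0) (λ.λ.0 1)
  step 1: (λ.λ.0 1) (λ.λ.0 1)
  step 2: λ.0 (λ.λ.0 1)

Term B:
  start: (λ.0) ((λ.0) (λ.0))
  step 1: (λ.0) (λ.0)
  step 2: λ.0

Answer: DIFFERENT — A ⇓ λ.0 (λ.λ.0 1), B ⇓ λ.0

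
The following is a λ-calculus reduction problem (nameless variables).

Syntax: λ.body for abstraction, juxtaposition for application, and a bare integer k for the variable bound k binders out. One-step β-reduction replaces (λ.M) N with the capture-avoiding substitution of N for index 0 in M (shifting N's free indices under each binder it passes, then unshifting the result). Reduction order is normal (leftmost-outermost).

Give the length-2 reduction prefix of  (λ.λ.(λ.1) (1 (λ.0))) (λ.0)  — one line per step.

  start: (λ.λ.(λ.1) (1 (λ.0))) (λ.0)
  step 1: λ.(λ.1) ((λ.0) (λ.0))
  step 2: λ.0

Answer: after 2 steps: λ.0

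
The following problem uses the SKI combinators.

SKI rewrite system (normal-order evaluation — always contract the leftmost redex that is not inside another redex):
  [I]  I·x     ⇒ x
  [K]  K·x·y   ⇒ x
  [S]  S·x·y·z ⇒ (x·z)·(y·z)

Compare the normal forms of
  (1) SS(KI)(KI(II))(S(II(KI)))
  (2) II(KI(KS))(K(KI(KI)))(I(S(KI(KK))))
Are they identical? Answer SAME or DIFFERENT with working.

Term A:
  start: SS(KI)(KI(II))(S(II(KI)))
  →1  S(KI(II))(KI(KI(II)))(S(II(KI)))
  →2  KI(II)(S(II(KI)))(KI(KI(II))(S(II(KI))))
  →3  I(S(II(KI)))(KI(KI(II))(S(II(KI))))
  →4  S(II(KI))(KI(KI(II))(S(II(KI))))
  →5  S(I(KI))(KI(KI(II))(S(II(KI))))
  →6  S(KI)(KI(KI(II))(S(II(KI))))
  →7  S(KI)(I(S(II(KI))))
  →8  S(KI)(S(II(KI)))
  →9  S(KI)(S(I(KI)))
  →10  S(KI)(S(KI))

Term B:
  start: II(KI(KS))(K(KI(KI)))(I(S(KI(KK))))
  →1  I(KI(KS))(K(KI(KI)))(I(S(KI(KK))))
  →2  KI(KS)(K(KI(KI)))(I(S(KI(KK))))
  →3  I(K(KI(KI)))(I(S(KI(KK))))
  →4  K(KI(KI))(I(S(KI(KK))))
  →5  KI(KI)
  →6  I

Answer: DIFFERENT — A ⇓ S(KI)(S(KI)), B ⇓ I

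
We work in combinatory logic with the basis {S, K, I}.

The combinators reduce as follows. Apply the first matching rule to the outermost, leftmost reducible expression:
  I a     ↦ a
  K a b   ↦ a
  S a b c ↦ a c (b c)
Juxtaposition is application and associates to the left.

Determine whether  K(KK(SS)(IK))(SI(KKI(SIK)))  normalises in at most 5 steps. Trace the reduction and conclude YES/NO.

Answer: YES — reaches normal form KK in 3 ≤ 5 steps

Derivation:
  start: K(KK(SS)(IK))(SI(KKI(SIK)))
  step 1: KK(SS)(IK)
  step 2: K(IK)
  step 3: KK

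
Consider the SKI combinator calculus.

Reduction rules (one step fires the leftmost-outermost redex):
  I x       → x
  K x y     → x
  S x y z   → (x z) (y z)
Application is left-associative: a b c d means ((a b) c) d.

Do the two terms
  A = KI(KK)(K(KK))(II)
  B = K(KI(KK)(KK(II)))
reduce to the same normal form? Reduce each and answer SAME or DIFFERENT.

Term A:
  start: KI(KK)(K(KK))(II)
  step 1: I(K(KK))(II)
  step 2: K(KK)(II)
  step 3: KK

Term B:
  start: K(KI(KK)(KK(II)))
  step 1: K(I(KK(II)))
  step 2: K(KK(II))
  step 3: KK

Answer: SAME — A ⇓ KK, B ⇓ KK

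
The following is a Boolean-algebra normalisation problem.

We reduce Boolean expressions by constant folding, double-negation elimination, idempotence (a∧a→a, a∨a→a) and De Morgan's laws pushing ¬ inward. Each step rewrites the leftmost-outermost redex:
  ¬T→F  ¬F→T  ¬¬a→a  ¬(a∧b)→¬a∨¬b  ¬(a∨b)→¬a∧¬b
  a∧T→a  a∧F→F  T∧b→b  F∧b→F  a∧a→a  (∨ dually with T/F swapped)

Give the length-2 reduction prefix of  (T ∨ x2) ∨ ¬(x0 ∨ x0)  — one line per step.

  start: (T ∨ x2) ∨ ¬(x0 ∨ x0)
  step 1: T ∨ ¬(x0 ∨ x0)
  step 2: T

Answer: after 2 steps: T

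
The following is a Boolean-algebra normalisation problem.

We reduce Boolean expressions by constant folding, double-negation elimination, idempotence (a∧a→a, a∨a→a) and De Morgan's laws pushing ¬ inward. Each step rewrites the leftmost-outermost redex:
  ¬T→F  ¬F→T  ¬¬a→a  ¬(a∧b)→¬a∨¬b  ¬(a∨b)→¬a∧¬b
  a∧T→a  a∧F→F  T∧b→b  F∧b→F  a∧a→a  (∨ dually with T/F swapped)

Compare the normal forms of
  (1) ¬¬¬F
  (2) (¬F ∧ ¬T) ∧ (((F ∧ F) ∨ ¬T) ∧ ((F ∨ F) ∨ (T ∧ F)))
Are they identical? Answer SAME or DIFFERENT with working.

Answer: DIFFERENT — A ⇓ T, B ⇓ F

Working:
Term A:
  start: ¬¬¬F
  [1] ¬F
  [2] T

Term B:
  start: (¬F ∧ ¬T) ∧ (((F ∧ F) ∨ ¬T) ∧ ((F ∨ F) ∨ (T ∧ F)))
  [1] (T ∧ ¬T) ∧ (((F ∧ F) ∨ ¬T) ∧ ((F ∨ F) ∨ (T ∧ F)))
  [2] ¬T ∧ (((F ∧ F) ∨ ¬T) ∧ ((F ∨ F) ∨ (T ∧ F)))
  [3] F ∧ (((F ∧ F) ∨ ¬T) ∧ ((F ∨ F) ∨ (T ∧ F)))
  [4] F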